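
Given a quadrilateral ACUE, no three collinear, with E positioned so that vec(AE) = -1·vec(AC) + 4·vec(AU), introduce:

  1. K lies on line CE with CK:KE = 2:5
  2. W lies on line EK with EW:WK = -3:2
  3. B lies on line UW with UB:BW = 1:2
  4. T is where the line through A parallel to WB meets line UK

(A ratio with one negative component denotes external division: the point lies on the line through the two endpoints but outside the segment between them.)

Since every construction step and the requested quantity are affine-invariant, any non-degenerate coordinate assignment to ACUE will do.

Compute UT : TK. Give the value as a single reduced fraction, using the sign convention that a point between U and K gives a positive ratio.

UT:TK = -23/43

Work in coordinates with A = (0, 0), C = (1, 0), U = (0, 1), E = (-1, 4).
1. K lies on line CE with CK:KE = 2:5 ⇒ K = (3/7, 8/7)
2. W lies on line EK with EW:WK = -3:2 ⇒ W = (23/7, -32/7)
3. B lies on line UW with UB:BW = 1:2 ⇒ B = (23/21, -6/7)
4. T is where the line through A parallel to WB meets line UK ⇒ T = (-69/140, 117/140)
T = U + t·(K−U) with t = -23/20, so UT:TK = t:(1−t) = -23/20:43/20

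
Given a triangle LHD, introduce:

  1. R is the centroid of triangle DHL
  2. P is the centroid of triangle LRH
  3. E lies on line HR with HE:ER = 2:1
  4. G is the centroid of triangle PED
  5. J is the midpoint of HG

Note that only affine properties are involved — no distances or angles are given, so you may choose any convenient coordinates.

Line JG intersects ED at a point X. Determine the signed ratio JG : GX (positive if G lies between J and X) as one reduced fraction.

JG:GX = -11/4

Assign L = (0, 0), H = (1, 0), D = (0, 1) — the answer is frame-independent, so this choice is without loss of generality.
1. R is the centroid of triangle DHL ⇒ R = (1/3, 1/3)
2. P is the centroid of triangle LRH ⇒ P = (4/9, 1/9)
3. E lies on line HR with HE:ER = 2:1 ⇒ E = (5/9, 2/9)
4. G is the centroid of triangle PED ⇒ G = (1/3, 4/9)
5. J is the midpoint of HG ⇒ J = (2/3, 2/9)
line JG meets ED at X = (5/11, 4/11)
G = J + t·(X−J) with t = 11/7, so JG:GX = 11/7:-4/7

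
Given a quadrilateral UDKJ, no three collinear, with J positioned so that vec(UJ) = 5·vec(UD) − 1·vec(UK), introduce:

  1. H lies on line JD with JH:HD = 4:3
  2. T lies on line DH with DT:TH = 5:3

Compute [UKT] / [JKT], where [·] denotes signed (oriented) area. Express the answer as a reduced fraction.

Assign U = (0, 0), D = (1, 0), K = (0, 1), J = (5, -1) — the answer is frame-independent, so this choice is without loss of generality.
1. H lies on line JD with JH:HD = 4:3 ⇒ H = (19/7, -3/7)
2. T lies on line DH with DT:TH = 5:3 ⇒ T = (29/14, -15/56)
2·[UKT] = -29/14, 2·[JKT] = 123/56
[UKT]:[JKT] = -29/14:123/56 = -116/123

[UKT]:[JKT] = -116/123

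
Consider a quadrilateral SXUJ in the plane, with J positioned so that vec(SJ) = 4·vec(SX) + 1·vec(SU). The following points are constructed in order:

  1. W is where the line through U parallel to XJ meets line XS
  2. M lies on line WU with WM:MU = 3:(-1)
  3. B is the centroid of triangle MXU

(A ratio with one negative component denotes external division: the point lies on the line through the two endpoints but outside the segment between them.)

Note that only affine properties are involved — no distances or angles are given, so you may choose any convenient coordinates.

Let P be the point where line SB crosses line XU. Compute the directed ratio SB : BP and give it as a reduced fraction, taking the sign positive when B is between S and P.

Set S = (0, 0), X = (1, 0), U = (0, 1), J = (4, 1); any affine frame gives the same invariant.
1. W is where the line through U parallel to XJ meets line XS ⇒ W = (-3, 0)
2. M lies on line WU with WM:MU = 3:(-1) ⇒ M = (3/2, 3/2)
3. B is the centroid of triangle MXU ⇒ B = (5/6, 5/6)
line SB meets XU at P = (1/2, 1/2)
B = S + t·(P−S) with t = 5/3, so SB:BP = 5/3:-2/3

SB:BP = -5/2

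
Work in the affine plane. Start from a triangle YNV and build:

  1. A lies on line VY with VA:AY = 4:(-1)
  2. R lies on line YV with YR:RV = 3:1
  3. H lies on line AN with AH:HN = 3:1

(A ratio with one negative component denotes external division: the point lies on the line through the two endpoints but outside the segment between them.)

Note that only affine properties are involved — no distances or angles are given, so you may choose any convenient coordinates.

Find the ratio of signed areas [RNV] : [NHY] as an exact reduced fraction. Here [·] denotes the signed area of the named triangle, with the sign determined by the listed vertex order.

Choose coordinates Y = (0, 0), N = (1, 0), V = (0, 1).
1. A lies on line VY with VA:AY = 4:(-1) ⇒ A = (0, -1/3)
2. R lies on line YV with YR:RV = 3:1 ⇒ R = (0, 3/4)
3. H lies on line AN with AH:HN = 3:1 ⇒ H = (3/4, -1/12)
2·[RNV] = 1/4, 2·[NHY] = -1/12
[RNV]:[NHY] = 1/4:-1/12 = -3

[RNV]:[NHY] = -3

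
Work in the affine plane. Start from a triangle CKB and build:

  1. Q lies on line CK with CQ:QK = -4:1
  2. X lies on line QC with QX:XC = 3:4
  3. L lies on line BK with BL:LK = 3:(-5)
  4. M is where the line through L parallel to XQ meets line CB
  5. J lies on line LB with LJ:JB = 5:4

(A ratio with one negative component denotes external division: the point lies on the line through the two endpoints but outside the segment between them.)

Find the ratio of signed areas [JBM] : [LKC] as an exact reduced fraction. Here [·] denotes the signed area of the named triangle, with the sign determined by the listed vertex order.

Set C = (0, 0), K = (1, 0), B = (0, 1); any affine frame gives the same invariant.
1. Q lies on line CK with CQ:QK = -4:1 ⇒ Q = (4/3, 0)
2. X lies on line QC with QX:XC = 3:4 ⇒ X = (16/21, 0)
3. L lies on line BK with BL:LK = 3:(-5) ⇒ L = (-3/2, 5/2)
4. M is where the line through L parallel to XQ meets line CB ⇒ M = (0, 5/2)
5. J lies on line LB with LJ:JB = 5:4 ⇒ J = (-2/3, 5/3)
2·[JBM] = 1, 2·[LKC] = -5/2
[JBM]:[LKC] = 1:-5/2 = -2/5

[JBM]:[LKC] = -2/5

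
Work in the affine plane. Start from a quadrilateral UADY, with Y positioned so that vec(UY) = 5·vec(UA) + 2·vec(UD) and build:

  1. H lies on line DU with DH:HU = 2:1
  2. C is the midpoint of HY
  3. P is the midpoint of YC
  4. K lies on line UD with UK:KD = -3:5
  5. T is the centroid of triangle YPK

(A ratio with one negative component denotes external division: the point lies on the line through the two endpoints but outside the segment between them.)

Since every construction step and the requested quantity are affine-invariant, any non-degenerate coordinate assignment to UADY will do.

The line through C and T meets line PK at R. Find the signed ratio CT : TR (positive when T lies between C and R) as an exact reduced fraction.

Assign U = (0, 0), A = (1, 0), D = (0, 1), Y = (5, 2) — the answer is frame-independent, so this choice is without loss of generality.
1. H lies on line DU with DH:HU = 2:1 ⇒ H = (0, 1/3)
2. C is the midpoint of HY ⇒ C = (5/2, 7/6)
3. P is the midpoint of YC ⇒ P = (15/4, 19/12)
4. K lies on line UD with UK:KD = -3:5 ⇒ K = (0, -3/2)
5. T is the centroid of triangle YPK ⇒ T = (35/12, 25/36)
line CT meets PK at R = (45/16, 13/16)
T = C + t·(R−C) with t = 4/3, so CT:TR = 4/3:-1/3

CT:TR = -4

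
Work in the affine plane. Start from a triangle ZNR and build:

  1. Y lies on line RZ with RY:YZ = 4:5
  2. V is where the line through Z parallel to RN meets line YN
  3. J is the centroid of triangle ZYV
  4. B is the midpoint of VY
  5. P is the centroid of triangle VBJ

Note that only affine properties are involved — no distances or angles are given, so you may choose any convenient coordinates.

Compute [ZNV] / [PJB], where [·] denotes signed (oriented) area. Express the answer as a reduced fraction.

Assign Z = (0, 0), N = (1, 0), R = (0, 1) — the answer is frame-independent, so this choice is without loss of generality.
1. Y lies on line RZ with RY:YZ = 4:5 ⇒ Y = (0, 5/9)
2. V is where the line through Z parallel to RN meets line YN ⇒ V = (-5/4, 5/4)
3. J is the centroid of triangle ZYV ⇒ J = (-5/12, 65/108)
4. B is the midpoint of VY ⇒ B = (-5/8, 65/72)
5. P is the centroid of triangle VBJ ⇒ P = (-55/72, 595/648)
2·[ZNV] = 5/4, 2·[PJB] = 25/648
[ZNV]:[PJB] = 5/4:25/648 = 162/5

[ZNV]:[PJB] = 162/5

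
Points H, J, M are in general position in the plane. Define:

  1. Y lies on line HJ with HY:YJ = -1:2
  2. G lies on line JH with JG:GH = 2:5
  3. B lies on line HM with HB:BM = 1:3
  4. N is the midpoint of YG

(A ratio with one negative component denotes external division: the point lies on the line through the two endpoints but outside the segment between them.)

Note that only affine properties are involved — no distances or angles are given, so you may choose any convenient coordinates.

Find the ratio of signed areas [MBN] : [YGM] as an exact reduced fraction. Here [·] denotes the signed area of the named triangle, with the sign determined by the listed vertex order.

[MBN]:[YGM] = -1/16

Choose coordinates H = (0, 0), J = (1, 0), M = (0, 1).
1. Y lies on line HJ with HY:YJ = -1:2 ⇒ Y = (-1, 0)
2. G lies on line JH with JG:GH = 2:5 ⇒ G = (5/7, 0)
3. B lies on line HM with HB:BM = 1:3 ⇒ B = (0, 1/4)
4. N is the midpoint of YG ⇒ N = (-1/7, 0)
2·[MBN] = -3/28, 2·[YGM] = 12/7
[MBN]:[YGM] = -3/28:12/7 = -1/16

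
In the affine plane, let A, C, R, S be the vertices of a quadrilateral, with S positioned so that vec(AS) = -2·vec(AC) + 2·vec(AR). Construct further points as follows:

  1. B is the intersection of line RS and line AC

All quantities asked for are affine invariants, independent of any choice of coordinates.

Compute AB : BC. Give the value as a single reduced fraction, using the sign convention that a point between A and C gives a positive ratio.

Choose coordinates A = (0, 0), C = (1, 0), R = (0, 1), S = (-2, 2).
1. B is the intersection of line RS and line AC ⇒ B = (2, 0)
B = A + t·(C−A) with t = 2, so AB:BC = t:(1−t) = 2:-1

AB:BC = -2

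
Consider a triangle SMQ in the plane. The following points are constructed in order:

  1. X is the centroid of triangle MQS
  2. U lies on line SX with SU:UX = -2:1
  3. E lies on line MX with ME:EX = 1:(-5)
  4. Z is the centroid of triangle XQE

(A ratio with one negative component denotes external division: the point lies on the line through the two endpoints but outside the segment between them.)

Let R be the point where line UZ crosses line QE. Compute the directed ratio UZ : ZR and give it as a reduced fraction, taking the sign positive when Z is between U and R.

Work in coordinates with S = (0, 0), M = (1, 0), Q = (0, 1).
1. X is the centroid of triangle MQS ⇒ X = (1/3, 1/3)
2. U lies on line SX with SU:UX = -2:1 ⇒ U = (2/3, 2/3)
3. E lies on line MX with ME:EX = 1:(-5) ⇒ E = (7/6, -1/12)
4. Z is the centroid of triangle XQE ⇒ Z = (1/2, 5/12)
line UZ meets QE at R = (28/51, 25/51)
Z = U + t·(R−U) with t = 17/12, so UZ:ZR = 17/12:-5/12

UZ:ZR = -17/5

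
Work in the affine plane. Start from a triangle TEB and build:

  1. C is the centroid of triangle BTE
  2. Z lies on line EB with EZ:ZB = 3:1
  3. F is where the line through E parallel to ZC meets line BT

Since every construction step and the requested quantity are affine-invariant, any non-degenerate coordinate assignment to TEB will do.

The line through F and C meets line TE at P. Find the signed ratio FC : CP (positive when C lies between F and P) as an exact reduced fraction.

FC:CP = 14

Choose coordinates T = (0, 0), E = (1, 0), B = (0, 1).
1. C is the centroid of triangle BTE ⇒ C = (1/3, 1/3)
2. Z lies on line EB with EZ:ZB = 3:1 ⇒ Z = (1/4, 3/4)
3. F is where the line through E parallel to ZC meets line BT ⇒ F = (0, 5)
line FC meets TE at P = (5/14, 0)
C = F + t·(P−F) with t = 14/15, so FC:CP = 14/15:1/15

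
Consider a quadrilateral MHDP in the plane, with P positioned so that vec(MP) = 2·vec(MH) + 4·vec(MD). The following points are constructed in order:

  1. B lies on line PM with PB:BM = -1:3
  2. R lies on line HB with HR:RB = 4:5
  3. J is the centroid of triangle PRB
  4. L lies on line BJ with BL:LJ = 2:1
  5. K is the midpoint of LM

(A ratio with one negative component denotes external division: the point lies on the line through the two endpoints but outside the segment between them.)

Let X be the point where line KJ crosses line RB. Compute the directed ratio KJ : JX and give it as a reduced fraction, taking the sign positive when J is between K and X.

KJ:JX = 23/6

Work in coordinates with M = (0, 0), H = (1, 0), D = (0, 1), P = (2, 4).
1. B lies on line PM with PB:BM = -1:3 ⇒ B = (3, 6)
2. R lies on line HB with HR:RB = 4:5 ⇒ R = (17/9, 8/3)
3. J is the centroid of triangle PRB ⇒ J = (62/27, 38/9)
4. L lies on line BJ with BL:LJ = 2:1 ⇒ L = (205/81, 130/27)
5. K is the midpoint of LM ⇒ K = (205/162, 65/27)
line KJ meets RB at X = (59/23, 108/23)
J = K + t·(X−K) with t = 23/29, so KJ:JX = 23/29:6/29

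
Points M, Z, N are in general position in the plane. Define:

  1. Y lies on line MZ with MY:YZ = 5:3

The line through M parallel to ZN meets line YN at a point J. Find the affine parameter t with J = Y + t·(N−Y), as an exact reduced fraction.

t = -5/3

Work in coordinates with M = (0, 0), Z = (1, 0), N = (0, 1).
1. Y lies on line MZ with MY:YZ = 5:3 ⇒ Y = (5/8, 0)
through M parallel to ZN: direction (-1, 1); meets YN at J = (5/3, -5/3)
J = Y + t·(N−Y) with t = -5/3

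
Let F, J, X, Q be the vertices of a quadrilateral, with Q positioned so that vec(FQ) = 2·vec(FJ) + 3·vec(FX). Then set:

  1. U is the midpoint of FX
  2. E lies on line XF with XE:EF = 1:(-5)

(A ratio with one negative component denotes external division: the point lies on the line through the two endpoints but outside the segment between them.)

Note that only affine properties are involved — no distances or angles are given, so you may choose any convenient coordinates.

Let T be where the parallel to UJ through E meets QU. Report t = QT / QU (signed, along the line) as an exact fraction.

Set F = (0, 0), J = (1, 0), X = (0, 1), Q = (2, 3); any affine frame gives the same invariant.
1. U is the midpoint of FX ⇒ U = (0, 1/2)
2. E lies on line XF with XE:EF = 1:(-5) ⇒ E = (0, 5/4)
through E parallel to UJ: direction (1, -1/2); meets QU at T = (3/7, 29/28)
T = Q + t·(U−Q) with t = 11/14

t = 11/14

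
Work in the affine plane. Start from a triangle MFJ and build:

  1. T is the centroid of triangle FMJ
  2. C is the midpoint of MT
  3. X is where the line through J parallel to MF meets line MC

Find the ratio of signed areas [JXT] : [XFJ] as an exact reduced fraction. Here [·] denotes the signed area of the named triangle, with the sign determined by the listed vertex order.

Choose coordinates M = (0, 0), F = (1, 0), J = (0, 1).
1. T is the centroid of triangle FMJ ⇒ T = (1/3, 1/3)
2. C is the midpoint of MT ⇒ C = (1/6, 1/6)
3. X is where the line through J parallel to MF meets line MC ⇒ X = (1, 1)
2·[JXT] = -2/3, 2·[XFJ] = -1
[JXT]:[XFJ] = -2/3:-1 = 2/3

[JXT]:[XFJ] = 2/3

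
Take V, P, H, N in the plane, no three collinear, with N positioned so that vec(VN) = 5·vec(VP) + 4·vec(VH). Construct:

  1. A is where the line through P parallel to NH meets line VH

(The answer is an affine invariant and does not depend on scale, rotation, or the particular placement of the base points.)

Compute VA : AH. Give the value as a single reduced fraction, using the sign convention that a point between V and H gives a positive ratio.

Choose coordinates V = (0, 0), P = (1, 0), H = (0, 1), N = (5, 4).
1. A is where the line through P parallel to NH meets line VH ⇒ A = (0, -3/5)
A = V + t·(H−V) with t = -3/5, so VA:AH = t:(1−t) = -3/5:8/5

VA:AH = -3/8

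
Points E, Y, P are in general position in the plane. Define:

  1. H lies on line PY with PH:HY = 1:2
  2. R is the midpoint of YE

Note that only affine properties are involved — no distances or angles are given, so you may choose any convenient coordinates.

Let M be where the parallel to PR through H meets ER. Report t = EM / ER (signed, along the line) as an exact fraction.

t = 4/3

Set E = (0, 0), Y = (1, 0), P = (0, 1); any affine frame gives the same invariant.
1. H lies on line PY with PH:HY = 1:2 ⇒ H = (1/3, 2/3)
2. R is the midpoint of YE ⇒ R = (1/2, 0)
through H parallel to PR: direction (1/2, -1); meets ER at M = (2/3, 0)
M = E + t·(R−E) with t = 4/3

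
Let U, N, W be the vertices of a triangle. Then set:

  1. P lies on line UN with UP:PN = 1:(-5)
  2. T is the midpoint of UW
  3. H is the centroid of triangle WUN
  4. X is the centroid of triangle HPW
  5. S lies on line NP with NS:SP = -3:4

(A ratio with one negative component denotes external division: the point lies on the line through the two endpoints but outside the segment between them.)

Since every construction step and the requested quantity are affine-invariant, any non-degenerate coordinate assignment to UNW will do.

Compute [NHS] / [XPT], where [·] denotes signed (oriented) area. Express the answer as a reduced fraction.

[NHS]:[XPT] = 45

Choose coordinates U = (0, 0), N = (1, 0), W = (0, 1).
1. P lies on line UN with UP:PN = 1:(-5) ⇒ P = (-1/4, 0)
2. T is the midpoint of UW ⇒ T = (0, 1/2)
3. H is the centroid of triangle WUN ⇒ H = (1/3, 1/3)
4. X is the centroid of triangle HPW ⇒ X = (1/36, 4/9)
5. S lies on line NP with NS:SP = -3:4 ⇒ S = (19/4, 0)
2·[NHS] = -5/4, 2·[XPT] = -1/36
[NHS]:[XPT] = -5/4:-1/36 = 45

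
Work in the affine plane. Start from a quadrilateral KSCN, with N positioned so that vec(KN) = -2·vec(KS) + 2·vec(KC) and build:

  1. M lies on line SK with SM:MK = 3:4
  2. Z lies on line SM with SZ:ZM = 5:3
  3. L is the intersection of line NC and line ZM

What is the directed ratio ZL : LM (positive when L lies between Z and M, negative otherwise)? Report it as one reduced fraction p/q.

Set K = (0, 0), S = (1, 0), C = (0, 1), N = (-2, 2); any affine frame gives the same invariant.
1. M lies on line SK with SM:MK = 3:4 ⇒ M = (4/7, 0)
2. Z lies on line SM with SZ:ZM = 5:3 ⇒ Z = (41/56, 0)
3. L is the intersection of line NC and line ZM ⇒ L = (2, 0)
L = Z + t·(M−Z) with t = -71/9, so ZL:LM = t:(1−t) = -71/9:80/9

ZL:LM = -71/80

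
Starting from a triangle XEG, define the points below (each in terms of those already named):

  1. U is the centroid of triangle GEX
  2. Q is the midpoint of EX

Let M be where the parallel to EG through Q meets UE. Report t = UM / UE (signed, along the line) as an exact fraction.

Assign X = (0, 0), E = (1, 0), G = (0, 1) — the answer is frame-independent, so this choice is without loss of generality.
1. U is the centroid of triangle GEX ⇒ U = (1/3, 1/3)
2. Q is the midpoint of EX ⇒ Q = (1/2, 0)
through Q parallel to EG: direction (-1, 1); meets UE at M = (0, 1/2)
M = U + t·(E−U) with t = -1/2

t = -1/2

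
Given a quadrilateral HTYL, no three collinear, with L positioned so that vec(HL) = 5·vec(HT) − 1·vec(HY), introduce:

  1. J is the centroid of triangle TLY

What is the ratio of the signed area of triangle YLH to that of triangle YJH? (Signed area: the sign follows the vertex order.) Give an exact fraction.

Choose coordinates H = (0, 0), T = (1, 0), Y = (0, 1), L = (5, -1).
1. J is the centroid of triangle TLY ⇒ J = (2, 0)
2·[YLH] = -5, 2·[YJH] = -2
[YLH]:[YJH] = -5:-2 = 5/2

[YLH]:[YJH] = 5/2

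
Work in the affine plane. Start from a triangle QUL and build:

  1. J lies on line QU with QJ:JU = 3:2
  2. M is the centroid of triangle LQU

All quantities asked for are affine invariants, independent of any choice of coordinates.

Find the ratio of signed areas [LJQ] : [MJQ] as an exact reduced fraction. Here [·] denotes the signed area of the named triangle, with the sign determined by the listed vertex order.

Choose coordinates Q = (0, 0), U = (1, 0), L = (0, 1).
1. J lies on line QU with QJ:JU = 3:2 ⇒ J = (3/5, 0)
2. M is the centroid of triangle LQU ⇒ M = (1/3, 1/3)
2·[LJQ] = -3/5, 2·[MJQ] = -1/5
[LJQ]:[MJQ] = -3/5:-1/5 = 3

[LJQ]:[MJQ] = 3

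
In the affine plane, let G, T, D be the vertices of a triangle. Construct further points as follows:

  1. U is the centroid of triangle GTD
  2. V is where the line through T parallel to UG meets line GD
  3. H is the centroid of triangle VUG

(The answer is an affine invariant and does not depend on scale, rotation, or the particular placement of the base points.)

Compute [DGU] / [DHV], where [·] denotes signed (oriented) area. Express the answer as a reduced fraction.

Work in coordinates with G = (0, 0), T = (1, 0), D = (0, 1).
1. U is the centroid of triangle GTD ⇒ U = (1/3, 1/3)
2. V is where the line through T parallel to UG meets line GD ⇒ V = (0, -1)
3. H is the centroid of triangle VUG ⇒ H = (1/9, -2/9)
2·[DGU] = 1/3, 2·[DHV] = -2/9
[DGU]:[DHV] = 1/3:-2/9 = -3/2

[DGU]:[DHV] = -3/2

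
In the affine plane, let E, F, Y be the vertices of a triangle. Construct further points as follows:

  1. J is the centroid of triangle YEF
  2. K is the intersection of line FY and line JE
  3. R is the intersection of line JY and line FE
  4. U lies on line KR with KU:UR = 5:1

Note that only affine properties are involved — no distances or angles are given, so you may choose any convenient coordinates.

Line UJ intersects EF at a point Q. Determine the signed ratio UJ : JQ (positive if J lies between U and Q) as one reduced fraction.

Set E = (0, 0), F = (1, 0), Y = (0, 1); any affine frame gives the same invariant.
1. J is the centroid of triangle YEF ⇒ J = (1/3, 1/3)
2. K is the intersection of line FY and line JE ⇒ K = (1/2, 1/2)
3. R is the intersection of line JY and line FE ⇒ R = (1/2, 0)
4. U lies on line KR with KU:UR = 5:1 ⇒ U = (1/2, 1/12)
line UJ meets EF at Q = (5/9, 0)
J = U + t·(Q−U) with t = -3, so UJ:JQ = -3:4

UJ:JQ = -3/4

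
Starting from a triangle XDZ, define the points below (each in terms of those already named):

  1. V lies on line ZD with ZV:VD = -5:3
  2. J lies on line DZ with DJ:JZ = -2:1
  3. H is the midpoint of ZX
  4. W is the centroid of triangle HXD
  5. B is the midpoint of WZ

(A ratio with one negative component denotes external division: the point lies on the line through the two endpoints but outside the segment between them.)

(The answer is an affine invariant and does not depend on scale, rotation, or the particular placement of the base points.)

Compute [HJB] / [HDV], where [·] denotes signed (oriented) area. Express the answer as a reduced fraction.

Choose coordinates X = (0, 0), D = (1, 0), Z = (0, 1).
1. V lies on line ZD with ZV:VD = -5:3 ⇒ V = (5/2, -3/2)
2. J lies on line DZ with DJ:JZ = -2:1 ⇒ J = (-1, 2)
3. H is the midpoint of ZX ⇒ H = (0, 1/2)
4. W is the centroid of triangle HXD ⇒ W = (1/3, 1/6)
5. B is the midpoint of WZ ⇒ B = (1/6, 7/12)
2·[HJB] = -1/3, 2·[HDV] = -3/4
[HJB]:[HDV] = -1/3:-3/4 = 4/9

[HJB]:[HDV] = 4/9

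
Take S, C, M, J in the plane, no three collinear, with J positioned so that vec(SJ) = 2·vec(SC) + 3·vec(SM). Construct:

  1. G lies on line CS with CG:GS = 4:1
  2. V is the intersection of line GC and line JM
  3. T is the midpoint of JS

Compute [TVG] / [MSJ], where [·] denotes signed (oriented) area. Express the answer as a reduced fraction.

Set S = (0, 0), C = (1, 0), M = (0, 1), J = (2, 3); any affine frame gives the same invariant.
1. G lies on line CS with CG:GS = 4:1 ⇒ G = (1/5, 0)
2. V is the intersection of line GC and line JM ⇒ V = (-1, 0)
3. T is the midpoint of JS ⇒ T = (1, 3/2)
2·[TVG] = 9/5, 2·[MSJ] = 2
[TVG]:[MSJ] = 9/5:2 = 9/10

[TVG]:[MSJ] = 9/10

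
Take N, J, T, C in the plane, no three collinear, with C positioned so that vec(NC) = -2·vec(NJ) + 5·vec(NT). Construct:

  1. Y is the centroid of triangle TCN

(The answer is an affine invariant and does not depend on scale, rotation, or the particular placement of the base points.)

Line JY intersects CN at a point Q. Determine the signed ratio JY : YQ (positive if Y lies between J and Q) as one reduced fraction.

Assign N = (0, 0), J = (1, 0), T = (0, 1), C = (-2, 5) — the answer is frame-independent, so this choice is without loss of generality.
1. Y is the centroid of triangle TCN ⇒ Y = (-2/3, 2)
line JY meets CN at Q = (-12/13, 30/13)
Y = J + t·(Q−J) with t = 13/15, so JY:YQ = 13/15:2/15

JY:YQ = 13/2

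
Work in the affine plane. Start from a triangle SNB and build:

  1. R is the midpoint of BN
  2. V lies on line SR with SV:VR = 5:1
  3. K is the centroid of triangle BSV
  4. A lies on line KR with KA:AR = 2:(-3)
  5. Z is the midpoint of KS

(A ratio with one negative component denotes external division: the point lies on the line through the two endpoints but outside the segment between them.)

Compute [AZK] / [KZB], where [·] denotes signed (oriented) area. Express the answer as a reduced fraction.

[AZK]:[KZB] = -12/5

Work in coordinates with S = (0, 0), N = (1, 0), B = (0, 1).
1. R is the midpoint of BN ⇒ R = (1/2, 1/2)
2. V lies on line SR with SV:VR = 5:1 ⇒ V = (5/12, 5/12)
3. K is the centroid of triangle BSV ⇒ K = (5/36, 17/36)
4. A lies on line KR with KA:AR = 2:(-3) ⇒ A = (-7/12, 5/12)
5. Z is the midpoint of KS ⇒ Z = (5/72, 17/72)
2·[AZK] = 1/6, 2·[KZB] = -5/72
[AZK]:[KZB] = 1/6:-5/72 = -12/5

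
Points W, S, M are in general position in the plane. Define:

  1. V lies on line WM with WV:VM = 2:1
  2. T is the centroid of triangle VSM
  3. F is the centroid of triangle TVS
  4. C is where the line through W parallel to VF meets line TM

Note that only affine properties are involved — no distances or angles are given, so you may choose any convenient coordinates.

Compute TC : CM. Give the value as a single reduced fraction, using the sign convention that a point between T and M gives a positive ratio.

TC:CM = -3/4

Choose coordinates W = (0, 0), S = (1, 0), M = (0, 1).
1. V lies on line WM with WV:VM = 2:1 ⇒ V = (0, 2/3)
2. T is the centroid of triangle VSM ⇒ T = (1/3, 5/9)
3. F is the centroid of triangle TVS ⇒ F = (4/9, 11/27)
4. C is where the line through W parallel to VF meets line TM ⇒ C = (4/3, -7/9)
C = T + t·(M−T) with t = -3, so TC:CM = t:(1−t) = -3:4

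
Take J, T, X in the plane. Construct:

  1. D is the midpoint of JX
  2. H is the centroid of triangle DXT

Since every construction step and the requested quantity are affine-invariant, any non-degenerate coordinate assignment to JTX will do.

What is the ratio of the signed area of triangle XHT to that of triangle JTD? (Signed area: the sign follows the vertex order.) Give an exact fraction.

Work in coordinates with J = (0, 0), T = (1, 0), X = (0, 1).
1. D is the midpoint of JX ⇒ D = (0, 1/2)
2. H is the centroid of triangle DXT ⇒ H = (1/3, 1/2)
2·[XHT] = 1/6, 2·[JTD] = 1/2
[XHT]:[JTD] = 1/6:1/2 = 1/3

[XHT]:[JTD] = 1/3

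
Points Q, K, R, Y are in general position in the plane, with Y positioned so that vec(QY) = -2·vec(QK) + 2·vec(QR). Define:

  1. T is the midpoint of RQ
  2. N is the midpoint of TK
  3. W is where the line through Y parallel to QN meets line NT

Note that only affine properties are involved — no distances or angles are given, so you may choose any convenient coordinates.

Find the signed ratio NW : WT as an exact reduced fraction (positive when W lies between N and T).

NW:WT = -6/5

Set Q = (0, 0), K = (1, 0), R = (0, 1), Y = (-2, 2); any affine frame gives the same invariant.
1. T is the midpoint of RQ ⇒ T = (0, 1/2)
2. N is the midpoint of TK ⇒ N = (1/2, 1/4)
3. W is where the line through Y parallel to QN meets line NT ⇒ W = (-5/2, 7/4)
W = N + t·(T−N) with t = 6, so NW:WT = t:(1−t) = 6:-5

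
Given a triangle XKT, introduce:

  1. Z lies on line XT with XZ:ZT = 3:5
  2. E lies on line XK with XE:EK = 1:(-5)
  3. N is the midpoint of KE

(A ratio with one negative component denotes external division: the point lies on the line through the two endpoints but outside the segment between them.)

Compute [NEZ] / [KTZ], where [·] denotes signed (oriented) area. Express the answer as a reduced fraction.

[NEZ]:[KTZ] = -3/8

Assign X = (0, 0), K = (1, 0), T = (0, 1) — the answer is frame-independent, so this choice is without loss of generality.
1. Z lies on line XT with XZ:ZT = 3:5 ⇒ Z = (0, 3/8)
2. E lies on line XK with XE:EK = 1:(-5) ⇒ E = (-1/4, 0)
3. N is the midpoint of KE ⇒ N = (3/8, 0)
2·[NEZ] = -15/64, 2·[KTZ] = 5/8
[NEZ]:[KTZ] = -15/64:5/8 = -3/8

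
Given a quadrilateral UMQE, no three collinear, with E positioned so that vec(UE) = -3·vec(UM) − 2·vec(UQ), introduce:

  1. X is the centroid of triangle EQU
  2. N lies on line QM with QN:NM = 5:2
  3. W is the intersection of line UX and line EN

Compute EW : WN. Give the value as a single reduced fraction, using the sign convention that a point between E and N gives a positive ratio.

Choose coordinates U = (0, 0), M = (1, 0), Q = (0, 1), E = (-3, -2).
1. X is the centroid of triangle EQU ⇒ X = (-1, -1/3)
2. N lies on line QM with QN:NM = 5:2 ⇒ N = (5/7, 2/7)
3. W is the intersection of line UX and line EN ⇒ W = (6/11, 2/11)
W = E + t·(N−E) with t = 21/22, so EW:WN = t:(1−t) = 21/22:1/22

EW:WN = 21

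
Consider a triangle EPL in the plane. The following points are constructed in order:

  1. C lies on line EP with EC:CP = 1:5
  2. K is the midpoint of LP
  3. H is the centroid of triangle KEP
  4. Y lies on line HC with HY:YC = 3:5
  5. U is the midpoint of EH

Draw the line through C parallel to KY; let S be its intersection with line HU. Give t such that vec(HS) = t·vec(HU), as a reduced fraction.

Choose coordinates E = (0, 0), P = (1, 0), L = (0, 1).
1. C lies on line EP with EC:CP = 1:5 ⇒ C = (1/6, 0)
2. K is the midpoint of LP ⇒ K = (1/2, 1/2)
3. H is the centroid of triangle KEP ⇒ H = (1/2, 1/6)
4. Y lies on line HC with HY:YC = 3:5 ⇒ Y = (3/8, 5/48)
5. U is the midpoint of EH ⇒ U = (1/4, 1/12)
through C parallel to KY: direction (-1/8, -19/48); meets HU at S = (19/102, 19/306)
S = H + t·(U−H) with t = 64/51

t = 64/51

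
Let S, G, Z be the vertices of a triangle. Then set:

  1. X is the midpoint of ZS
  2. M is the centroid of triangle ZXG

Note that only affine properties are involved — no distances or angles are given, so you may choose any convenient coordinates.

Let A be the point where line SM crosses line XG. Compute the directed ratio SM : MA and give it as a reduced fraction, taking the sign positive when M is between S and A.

SM:MA = -4

Assign S = (0, 0), G = (1, 0), Z = (0, 1) — the answer is frame-independent, so this choice is without loss of generality.
1. X is the midpoint of ZS ⇒ X = (0, 1/2)
2. M is the centroid of triangle ZXG ⇒ M = (1/3, 1/2)
line SM meets XG at A = (1/4, 3/8)
M = S + t·(A−S) with t = 4/3, so SM:MA = 4/3:-1/3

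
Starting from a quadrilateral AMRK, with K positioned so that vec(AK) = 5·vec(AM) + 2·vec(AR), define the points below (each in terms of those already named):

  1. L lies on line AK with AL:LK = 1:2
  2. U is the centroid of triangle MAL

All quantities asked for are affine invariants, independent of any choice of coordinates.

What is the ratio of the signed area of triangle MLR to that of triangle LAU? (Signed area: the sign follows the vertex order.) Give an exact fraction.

[MLR]:[LAU] = 6

Work in coordinates with A = (0, 0), M = (1, 0), R = (0, 1), K = (5, 2).
1. L lies on line AK with AL:LK = 1:2 ⇒ L = (5/3, 2/3)
2. U is the centroid of triangle MAL ⇒ U = (8/9, 2/9)
2·[MLR] = 4/3, 2·[LAU] = 2/9
[MLR]:[LAU] = 4/3:2/9 = 6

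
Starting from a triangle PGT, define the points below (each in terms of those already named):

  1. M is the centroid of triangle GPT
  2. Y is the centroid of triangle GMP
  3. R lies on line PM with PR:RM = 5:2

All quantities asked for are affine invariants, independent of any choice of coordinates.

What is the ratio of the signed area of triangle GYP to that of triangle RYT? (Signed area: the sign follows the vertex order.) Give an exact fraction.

[GYP]:[RYT] = 7/8

Work in coordinates with P = (0, 0), G = (1, 0), T = (0, 1).
1. M is the centroid of triangle GPT ⇒ M = (1/3, 1/3)
2. Y is the centroid of triangle GMP ⇒ Y = (4/9, 1/9)
3. R lies on line PM with PR:RM = 5:2 ⇒ R = (5/21, 5/21)
2·[GYP] = 1/9, 2·[RYT] = 8/63
[GYP]:[RYT] = 1/9:8/63 = 7/8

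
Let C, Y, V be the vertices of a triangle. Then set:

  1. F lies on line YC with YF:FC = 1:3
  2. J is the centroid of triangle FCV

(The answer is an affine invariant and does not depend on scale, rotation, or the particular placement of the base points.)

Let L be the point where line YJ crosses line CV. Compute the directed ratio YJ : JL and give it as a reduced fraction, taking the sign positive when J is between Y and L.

Set C = (0, 0), Y = (1, 0), V = (0, 1); any affine frame gives the same invariant.
1. F lies on line YC with YF:FC = 1:3 ⇒ F = (3/4, 0)
2. J is the centroid of triangle FCV ⇒ J = (1/4, 1/3)
line YJ meets CV at L = (0, 4/9)
J = Y + t·(L−Y) with t = 3/4, so YJ:JL = 3/4:1/4

YJ:JL = 3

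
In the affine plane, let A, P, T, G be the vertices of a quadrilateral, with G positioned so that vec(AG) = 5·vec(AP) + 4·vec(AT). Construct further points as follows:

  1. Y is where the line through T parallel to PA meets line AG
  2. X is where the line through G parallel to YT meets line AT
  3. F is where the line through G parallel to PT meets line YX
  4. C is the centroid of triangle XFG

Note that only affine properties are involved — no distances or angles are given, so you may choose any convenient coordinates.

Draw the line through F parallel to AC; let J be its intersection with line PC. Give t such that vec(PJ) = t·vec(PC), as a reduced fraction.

t = 49/9

Choose coordinates A = (0, 0), P = (1, 0), T = (0, 1), G = (5, 4).
1. Y is where the line through T parallel to PA meets line AG ⇒ Y = (5/4, 1)
2. X is where the line through G parallel to YT meets line AT ⇒ X = (0, 4)
3. F is where the line through G parallel to PT meets line YX ⇒ F = (-25/7, 88/7)
4. C is the centroid of triangle XFG ⇒ C = (10/21, 48/7)
through F parallel to AC: direction (10/21, 48/7); meets PC at J = (-50/27, 112/3)
J = P + t·(C−P) with t = 49/9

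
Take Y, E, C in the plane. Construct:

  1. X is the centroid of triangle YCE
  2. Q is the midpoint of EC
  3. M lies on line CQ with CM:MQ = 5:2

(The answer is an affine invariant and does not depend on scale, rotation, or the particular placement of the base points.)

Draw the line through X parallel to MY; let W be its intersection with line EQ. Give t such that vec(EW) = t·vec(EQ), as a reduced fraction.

t = 23/21

Work in coordinates with Y = (0, 0), E = (1, 0), C = (0, 1).
1. X is the centroid of triangle YCE ⇒ X = (1/3, 1/3)
2. Q is the midpoint of EC ⇒ Q = (1/2, 1/2)
3. M lies on line CQ with CM:MQ = 5:2 ⇒ M = (5/14, 9/14)
through X parallel to MY: direction (-5/14, -9/14); meets EQ at W = (19/42, 23/42)
W = E + t·(Q−E) with t = 23/21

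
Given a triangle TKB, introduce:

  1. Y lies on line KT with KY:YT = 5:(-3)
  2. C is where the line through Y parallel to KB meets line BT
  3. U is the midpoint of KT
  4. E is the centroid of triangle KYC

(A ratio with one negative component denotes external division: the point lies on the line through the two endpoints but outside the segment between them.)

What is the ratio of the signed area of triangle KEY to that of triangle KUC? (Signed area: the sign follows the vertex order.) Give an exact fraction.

Set T = (0, 0), K = (1, 0), B = (0, 1); any affine frame gives the same invariant.
1. Y lies on line KT with KY:YT = 5:(-3) ⇒ Y = (-3/2, 0)
2. C is where the line through Y parallel to KB meets line BT ⇒ C = (0, -3/2)
3. U is the midpoint of KT ⇒ U = (1/2, 0)
4. E is the centroid of triangle KYC ⇒ E = (-1/6, -1/2)
2·[KEY] = -5/4, 2·[KUC] = 3/4
[KEY]:[KUC] = -5/4:3/4 = -5/3

[KEY]:[KUC] = -5/3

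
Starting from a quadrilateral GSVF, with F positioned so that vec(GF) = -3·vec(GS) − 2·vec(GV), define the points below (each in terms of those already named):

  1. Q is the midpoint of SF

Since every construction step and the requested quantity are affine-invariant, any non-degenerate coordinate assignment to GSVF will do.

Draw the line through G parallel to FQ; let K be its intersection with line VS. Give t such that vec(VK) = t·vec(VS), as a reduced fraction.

Work in coordinates with G = (0, 0), S = (1, 0), V = (0, 1), F = (-3, -2).
1. Q is the midpoint of SF ⇒ Q = (-1, -1)
through G parallel to FQ: direction (2, 1); meets VS at K = (2/3, 1/3)
K = V + t·(S−V) with t = 2/3

t = 2/3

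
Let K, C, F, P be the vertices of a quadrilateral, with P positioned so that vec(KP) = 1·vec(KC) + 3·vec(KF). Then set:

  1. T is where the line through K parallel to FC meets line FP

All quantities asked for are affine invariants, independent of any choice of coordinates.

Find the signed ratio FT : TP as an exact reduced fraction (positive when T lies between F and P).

Work in coordinates with K = (0, 0), C = (1, 0), F = (0, 1), P = (1, 3).
1. T is where the line through K parallel to FC meets line FP ⇒ T = (-1/3, 1/3)
T = F + t·(P−F) with t = -1/3, so FT:TP = t:(1−t) = -1/3:4/3

FT:TP = -1/4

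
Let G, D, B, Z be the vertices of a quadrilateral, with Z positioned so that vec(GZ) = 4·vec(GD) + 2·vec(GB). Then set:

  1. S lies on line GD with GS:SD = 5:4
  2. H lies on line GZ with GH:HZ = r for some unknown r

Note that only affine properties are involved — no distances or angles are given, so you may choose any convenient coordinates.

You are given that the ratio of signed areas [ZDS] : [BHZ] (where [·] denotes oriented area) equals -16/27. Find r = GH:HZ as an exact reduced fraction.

Set G = (0, 0), D = (1, 0), B = (0, 1), Z = (4, 2); any affine frame gives the same invariant.
1. S lies on line GD with GS:SD = 5:4 ⇒ S = (5/9, 0)
2. With GH:HZ = r, write λ = r/(r+1) so H = G + λ·(Z−G); H is affine-linear in λ
Every point depending on H is an affine combination of H and λ-independent points, so each such coordinate is linear in λ; the λ² term in each signed area is a multiple of (Z−G)×(Z−G) = 0, so 2·[ZDS] and 2·[BHZ] are each linear in λ. Evaluating at λ=0 and λ=1:
  2·[ZDS] = -8/9,   2·[BHZ] = -4·λ + 4
So [ZDS]:[BHZ] = (-8/9) / (-4·λ + 4). Setting this equal to -16/27:
  -8/9 = -16/27·(-4·λ + 4)  ⇒  λ = 5/8
Then r = λ/(1−λ) = (5/8)/(3/8) = 5/3. Check: with r = 5/3, H = (5/2, 5/4) and [ZDS]:[BHZ] = -16/27 as required.

r = 5/3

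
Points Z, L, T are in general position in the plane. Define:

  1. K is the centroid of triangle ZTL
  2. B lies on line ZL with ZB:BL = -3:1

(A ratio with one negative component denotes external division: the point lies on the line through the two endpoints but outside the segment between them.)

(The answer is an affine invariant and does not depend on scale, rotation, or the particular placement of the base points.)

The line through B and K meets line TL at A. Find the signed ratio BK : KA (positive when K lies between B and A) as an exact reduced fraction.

BK:KA = -5/2

Set Z = (0, 0), L = (1, 0), T = (0, 1); any affine frame gives the same invariant.
1. K is the centroid of triangle ZTL ⇒ K = (1/3, 1/3)
2. B lies on line ZL with ZB:BL = -3:1 ⇒ B = (3/2, 0)
line BK meets TL at A = (4/5, 1/5)
K = B + t·(A−B) with t = 5/3, so BK:KA = 5/3:-2/3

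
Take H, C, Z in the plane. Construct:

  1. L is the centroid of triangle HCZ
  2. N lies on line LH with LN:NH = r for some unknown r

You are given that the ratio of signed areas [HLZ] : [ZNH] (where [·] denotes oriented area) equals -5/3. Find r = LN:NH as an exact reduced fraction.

r = 2/3

Assign H = (0, 0), C = (1, 0), Z = (0, 1) — the answer is frame-independent, so this choice is without loss of generality.
1. L is the centroid of triangle HCZ ⇒ L = (1/3, 1/3)
2. With LN:NH = r, write λ = r/(r+1) so N = L + λ·(H−L); N is affine-linear in λ
Every point depending on N is an affine combination of N and λ-independent points, so each such coordinate is linear in λ; the λ² term in each signed area is a multiple of (H−L)×(H−L) = 0, so 2·[HLZ] and 2·[ZNH] are each linear in λ. Evaluating at λ=0 and λ=1:
  2·[HLZ] = 1/3,   2·[ZNH] = 1/3·λ − 1/3
So [HLZ]:[ZNH] = (1/3) / (1/3·λ − 1/3). Setting this equal to -5/3:
  1/3 = -5/3·(1/3·λ − 1/3)  ⇒  λ = 2/5
Then r = λ/(1−λ) = (2/5)/(3/5) = 2/3. Check: with r = 2/3, N = (1/5, 1/5) and [HLZ]:[ZNH] = -5/3 as required.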